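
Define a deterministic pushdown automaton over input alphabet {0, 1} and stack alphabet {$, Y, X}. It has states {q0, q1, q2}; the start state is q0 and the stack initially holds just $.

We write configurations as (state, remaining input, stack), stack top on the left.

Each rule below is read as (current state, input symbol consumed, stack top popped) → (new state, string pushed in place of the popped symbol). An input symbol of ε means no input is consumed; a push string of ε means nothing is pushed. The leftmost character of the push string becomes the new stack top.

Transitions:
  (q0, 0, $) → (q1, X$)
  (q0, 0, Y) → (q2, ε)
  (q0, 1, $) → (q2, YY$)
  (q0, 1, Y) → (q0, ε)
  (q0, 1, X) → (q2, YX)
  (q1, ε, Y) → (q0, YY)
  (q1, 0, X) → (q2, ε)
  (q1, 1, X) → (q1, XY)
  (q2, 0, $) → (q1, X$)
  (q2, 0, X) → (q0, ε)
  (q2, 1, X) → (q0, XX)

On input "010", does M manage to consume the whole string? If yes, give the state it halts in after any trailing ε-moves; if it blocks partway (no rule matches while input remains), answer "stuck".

q2

(q0, 010, $) ⊢ (q1, 10, X$) ⊢ (q1, 0, XY$) ⊢ (q2, ε, Y$)
All input consumed; M is in state q2.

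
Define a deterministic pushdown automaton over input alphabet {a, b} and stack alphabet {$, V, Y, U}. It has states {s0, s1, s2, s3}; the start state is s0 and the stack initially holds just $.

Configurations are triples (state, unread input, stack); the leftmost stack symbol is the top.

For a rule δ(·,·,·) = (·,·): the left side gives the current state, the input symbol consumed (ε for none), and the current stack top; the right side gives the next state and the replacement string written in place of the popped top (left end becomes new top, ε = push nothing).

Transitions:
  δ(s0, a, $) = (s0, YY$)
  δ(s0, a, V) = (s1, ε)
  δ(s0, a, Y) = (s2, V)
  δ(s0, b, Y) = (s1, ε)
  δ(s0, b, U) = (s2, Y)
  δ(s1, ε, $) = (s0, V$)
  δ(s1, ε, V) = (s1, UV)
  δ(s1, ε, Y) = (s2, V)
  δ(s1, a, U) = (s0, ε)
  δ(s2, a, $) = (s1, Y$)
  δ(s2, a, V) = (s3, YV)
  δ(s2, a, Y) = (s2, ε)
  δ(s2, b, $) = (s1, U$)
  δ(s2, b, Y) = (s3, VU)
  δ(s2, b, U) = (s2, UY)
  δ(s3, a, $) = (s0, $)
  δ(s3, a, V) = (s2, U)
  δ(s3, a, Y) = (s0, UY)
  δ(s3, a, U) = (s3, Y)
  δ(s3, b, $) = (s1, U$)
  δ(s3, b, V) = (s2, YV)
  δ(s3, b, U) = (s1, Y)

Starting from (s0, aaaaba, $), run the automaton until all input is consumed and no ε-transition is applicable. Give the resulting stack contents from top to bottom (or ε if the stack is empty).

(s0, aaaaba, $) ⊢ (s0, aaaba, YY$) ⊢ (s2, aaba, VY$) ⊢ (s3, aba, YVY$) ⊢ (s0, ba, UYVY$) ⊢ (s2, a, YYVY$) ⊢ (s2, ε, YVY$)
All input consumed in state s2 with stack YVY$.

YVY$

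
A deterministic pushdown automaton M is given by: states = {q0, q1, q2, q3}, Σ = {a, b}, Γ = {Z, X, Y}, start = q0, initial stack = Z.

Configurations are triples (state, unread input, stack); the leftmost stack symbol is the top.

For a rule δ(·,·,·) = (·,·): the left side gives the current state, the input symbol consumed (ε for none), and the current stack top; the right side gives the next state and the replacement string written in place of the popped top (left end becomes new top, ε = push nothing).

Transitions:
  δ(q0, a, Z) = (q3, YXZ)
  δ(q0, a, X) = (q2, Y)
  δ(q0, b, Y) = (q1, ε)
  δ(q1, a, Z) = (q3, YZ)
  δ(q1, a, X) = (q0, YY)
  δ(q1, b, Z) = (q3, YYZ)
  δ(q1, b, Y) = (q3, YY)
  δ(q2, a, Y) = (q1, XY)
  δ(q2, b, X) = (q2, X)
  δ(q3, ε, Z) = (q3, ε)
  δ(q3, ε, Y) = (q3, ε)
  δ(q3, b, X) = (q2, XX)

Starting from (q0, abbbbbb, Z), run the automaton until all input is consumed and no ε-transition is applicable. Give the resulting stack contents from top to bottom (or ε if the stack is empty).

XXZ

(q0, abbbbbb, Z)
  read a, top Z: go to q3, push YXZ → (q3, bbbbbb, YXZ)
  ε-move, top Y: go to q3, push ε → (q3, bbbbbb, XZ)
  read b, top X: go to q2, push XX → (q2, bbbbb, XXZ)
  read b, top X: go to q2, push X → (q2, bbbb, XXZ)
  read b, top X: go to q2, push X → (q2, bbb, XXZ)
  read b, top X: go to q2, push X → (q2, bb, XXZ)
  read b, top X: go to q2, push X → (q2, b, XXZ)
  read b, top X: go to q2, push X → (q2, ε, XXZ)
All input consumed in state q2 with stack XXZ.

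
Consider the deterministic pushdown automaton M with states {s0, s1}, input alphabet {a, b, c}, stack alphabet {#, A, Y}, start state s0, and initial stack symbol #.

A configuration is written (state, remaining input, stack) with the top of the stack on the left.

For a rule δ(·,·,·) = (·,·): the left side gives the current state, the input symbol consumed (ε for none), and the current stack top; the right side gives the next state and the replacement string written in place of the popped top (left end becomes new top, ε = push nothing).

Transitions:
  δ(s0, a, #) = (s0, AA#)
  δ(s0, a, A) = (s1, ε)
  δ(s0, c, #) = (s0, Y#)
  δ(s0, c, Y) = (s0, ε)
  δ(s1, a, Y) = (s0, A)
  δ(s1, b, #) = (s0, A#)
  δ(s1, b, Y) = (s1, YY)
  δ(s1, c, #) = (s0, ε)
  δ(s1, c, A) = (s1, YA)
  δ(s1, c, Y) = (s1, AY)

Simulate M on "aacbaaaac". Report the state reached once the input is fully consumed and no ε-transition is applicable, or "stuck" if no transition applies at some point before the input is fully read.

(s0, aacbaaaac, #)
  read a, top #: go to s0, push AA# → (s0, acbaaaac, AA#)
  read a, top A: go to s1, push ε → (s1, cbaaaac, A#)
  read c, top A: go to s1, push YA → (s1, baaaac, YA#)
  read b, top Y: go to s1, push YY → (s1, aaaac, YYA#)
  read a, top Y: go to s0, push A → (s0, aaac, AYA#)
  read a, top A: go to s1, push ε → (s1, aac, YA#)
  read a, top Y: go to s0, push A → (s0, ac, AA#)
  read a, top A: go to s1, push ε → (s1, c, A#)
  read c, top A: go to s1, push YA → (s1, ε, YA#)
All input consumed; M is in state s1.

s1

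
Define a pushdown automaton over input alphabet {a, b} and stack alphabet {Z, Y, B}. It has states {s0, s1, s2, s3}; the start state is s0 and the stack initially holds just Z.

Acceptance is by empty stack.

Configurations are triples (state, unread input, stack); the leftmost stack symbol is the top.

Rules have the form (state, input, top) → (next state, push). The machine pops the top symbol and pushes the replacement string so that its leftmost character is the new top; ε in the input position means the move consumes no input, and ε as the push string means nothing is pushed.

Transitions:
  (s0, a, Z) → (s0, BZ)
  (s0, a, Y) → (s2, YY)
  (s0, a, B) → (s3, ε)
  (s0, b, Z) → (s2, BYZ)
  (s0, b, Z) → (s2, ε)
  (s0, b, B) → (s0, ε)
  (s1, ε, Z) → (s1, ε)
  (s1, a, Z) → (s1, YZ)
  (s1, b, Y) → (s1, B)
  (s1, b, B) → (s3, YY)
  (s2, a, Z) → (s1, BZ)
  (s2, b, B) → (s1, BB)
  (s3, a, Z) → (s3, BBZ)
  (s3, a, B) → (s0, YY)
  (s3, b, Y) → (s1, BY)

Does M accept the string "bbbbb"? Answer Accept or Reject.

Reject

No computation consumes all input and empties the stack.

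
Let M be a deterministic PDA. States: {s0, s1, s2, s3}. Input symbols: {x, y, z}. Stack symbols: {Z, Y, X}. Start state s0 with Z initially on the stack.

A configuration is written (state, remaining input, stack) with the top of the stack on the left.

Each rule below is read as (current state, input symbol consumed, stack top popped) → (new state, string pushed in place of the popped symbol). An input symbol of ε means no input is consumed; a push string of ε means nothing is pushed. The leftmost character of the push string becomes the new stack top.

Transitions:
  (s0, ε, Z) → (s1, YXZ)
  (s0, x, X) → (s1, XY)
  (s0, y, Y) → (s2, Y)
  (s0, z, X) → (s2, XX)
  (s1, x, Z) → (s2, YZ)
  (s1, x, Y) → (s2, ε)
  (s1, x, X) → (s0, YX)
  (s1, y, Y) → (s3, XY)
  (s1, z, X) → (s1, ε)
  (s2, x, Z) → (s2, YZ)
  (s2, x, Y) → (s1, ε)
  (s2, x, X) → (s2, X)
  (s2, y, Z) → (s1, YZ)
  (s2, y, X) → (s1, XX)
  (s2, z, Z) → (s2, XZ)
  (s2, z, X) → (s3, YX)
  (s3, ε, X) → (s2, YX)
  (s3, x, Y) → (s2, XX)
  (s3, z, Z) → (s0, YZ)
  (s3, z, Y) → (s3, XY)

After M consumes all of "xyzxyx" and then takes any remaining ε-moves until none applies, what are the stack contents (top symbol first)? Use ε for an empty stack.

XZ

(s0, xyzxyx, Z)
  ε-move, top Z: go to s1, push YXZ → (s1, xyzxyx, YXZ)
  read x, top Y: go to s2, push ε → (s2, yzxyx, XZ)
  read y, top X: go to s1, push XX → (s1, zxyx, XXZ)
  read z, top X: go to s1, push ε → (s1, xyx, XZ)
  read x, top X: go to s0, push YX → (s0, yx, YXZ)
  read y, top Y: go to s2, push Y → (s2, x, YXZ)
  read x, top Y: go to s1, push ε → (s1, ε, XZ)
All input consumed in state s1 with stack XZ.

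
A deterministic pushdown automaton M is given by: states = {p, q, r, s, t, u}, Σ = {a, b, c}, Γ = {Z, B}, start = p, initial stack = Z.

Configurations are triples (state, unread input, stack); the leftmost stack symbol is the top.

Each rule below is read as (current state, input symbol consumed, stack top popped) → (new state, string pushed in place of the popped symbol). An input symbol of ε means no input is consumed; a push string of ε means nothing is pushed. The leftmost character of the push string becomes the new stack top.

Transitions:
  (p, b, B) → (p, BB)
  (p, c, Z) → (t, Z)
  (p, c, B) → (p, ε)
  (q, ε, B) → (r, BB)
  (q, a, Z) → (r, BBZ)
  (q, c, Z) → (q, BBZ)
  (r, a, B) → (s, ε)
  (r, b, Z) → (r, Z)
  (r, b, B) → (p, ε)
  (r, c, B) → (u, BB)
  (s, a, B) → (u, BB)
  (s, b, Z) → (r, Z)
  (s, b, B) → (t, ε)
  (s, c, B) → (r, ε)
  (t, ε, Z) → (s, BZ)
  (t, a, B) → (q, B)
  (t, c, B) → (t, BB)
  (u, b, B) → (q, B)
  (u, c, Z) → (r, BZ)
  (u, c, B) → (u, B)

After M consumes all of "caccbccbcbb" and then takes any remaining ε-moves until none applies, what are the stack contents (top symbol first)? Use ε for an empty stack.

BBBBBBZ

(p, caccbccbcbb, Z)
  read c, top Z: go to t, push Z → (t, accbccbcbb, Z)
  ε-move, top Z: go to s, push BZ → (s, accbccbcbb, BZ)
  read a, top B: go to u, push BB → (u, ccbccbcbb, BBZ)
  read c, top B: go to u, push B → (u, cbccbcbb, BBZ)
  read c, top B: go to u, push B → (u, bccbcbb, BBZ)
  read b, top B: go to q, push B → (q, ccbcbb, BBZ)
  ε-move, top B: go to r, push BB → (r, ccbcbb, BBBZ)
  read c, top B: go to u, push BB → (u, cbcbb, BBBBZ)
  read c, top B: go to u, push B → (u, bcbb, BBBBZ)
  read b, top B: go to q, push B → (q, cbb, BBBBZ)
  ε-move, top B: go to r, push BB → (r, cbb, BBBBBZ)
  read c, top B: go to u, push BB → (u, bb, BBBBBBZ)
  read b, top B: go to q, push B → (q, b, BBBBBBZ)
  ε-move, top B: go to r, push BB → (r, b, BBBBBBBZ)
  read b, top B: go to p, push ε → (p, ε, BBBBBBZ)
All input consumed in state p with stack BBBBBBZ.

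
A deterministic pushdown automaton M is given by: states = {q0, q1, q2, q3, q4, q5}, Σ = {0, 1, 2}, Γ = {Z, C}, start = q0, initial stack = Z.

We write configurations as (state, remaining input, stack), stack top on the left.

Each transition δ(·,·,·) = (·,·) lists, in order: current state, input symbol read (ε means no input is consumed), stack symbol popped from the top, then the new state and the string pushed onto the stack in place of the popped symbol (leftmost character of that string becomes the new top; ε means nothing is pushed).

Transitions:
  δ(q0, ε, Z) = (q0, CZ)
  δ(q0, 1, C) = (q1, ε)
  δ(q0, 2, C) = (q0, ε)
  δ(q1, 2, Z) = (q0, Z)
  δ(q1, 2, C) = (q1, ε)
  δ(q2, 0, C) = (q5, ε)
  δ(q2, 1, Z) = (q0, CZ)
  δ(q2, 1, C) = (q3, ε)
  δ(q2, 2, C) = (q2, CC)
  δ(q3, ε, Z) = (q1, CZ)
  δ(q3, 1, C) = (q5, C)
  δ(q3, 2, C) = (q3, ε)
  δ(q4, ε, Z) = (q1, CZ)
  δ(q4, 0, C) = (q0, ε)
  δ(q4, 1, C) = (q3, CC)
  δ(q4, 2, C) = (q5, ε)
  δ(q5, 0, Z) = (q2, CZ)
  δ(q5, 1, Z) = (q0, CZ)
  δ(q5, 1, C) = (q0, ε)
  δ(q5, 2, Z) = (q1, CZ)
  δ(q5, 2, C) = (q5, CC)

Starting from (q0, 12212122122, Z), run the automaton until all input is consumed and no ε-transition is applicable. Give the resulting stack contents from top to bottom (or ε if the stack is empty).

CZ

(q0, 12212122122, Z)
  ε-move, top Z: go to q0, push CZ → (q0, 12212122122, CZ)
  read 1, top C: go to q1, push ε → (q1, 2212122122, Z)
  read 2, top Z: go to q0, push Z → (q0, 212122122, Z)
  ε-move, top Z: go to q0, push CZ → (q0, 212122122, CZ)
  read 2, top C: go to q0, push ε → (q0, 12122122, Z)
  ε-move, top Z: go to q0, push CZ → (q0, 12122122, CZ)
  read 1, top C: go to q1, push ε → (q1, 2122122, Z)
  read 2, top Z: go to q0, push Z → (q0, 122122, Z)
  ε-move, top Z: go to q0, push CZ → (q0, 122122, CZ)
  read 1, top C: go to q1, push ε → (q1, 22122, Z)
  read 2, top Z: go to q0, push Z → (q0, 2122, Z)
  ε-move, top Z: go to q0, push CZ → (q0, 2122, CZ)
  read 2, top C: go to q0, push ε → (q0, 122, Z)
  ε-move, top Z: go to q0, push CZ → (q0, 122, CZ)
  read 1, top C: go to q1, push ε → (q1, 22, Z)
  read 2, top Z: go to q0, push Z → (q0, 2, Z)
  ε-move, top Z: go to q0, push CZ → (q0, 2, CZ)
  read 2, top C: go to q0, push ε → (q0, ε, Z)
  ε-move, top Z: go to q0, push CZ → (q0, ε, CZ)
All input consumed in state q0 with stack CZ.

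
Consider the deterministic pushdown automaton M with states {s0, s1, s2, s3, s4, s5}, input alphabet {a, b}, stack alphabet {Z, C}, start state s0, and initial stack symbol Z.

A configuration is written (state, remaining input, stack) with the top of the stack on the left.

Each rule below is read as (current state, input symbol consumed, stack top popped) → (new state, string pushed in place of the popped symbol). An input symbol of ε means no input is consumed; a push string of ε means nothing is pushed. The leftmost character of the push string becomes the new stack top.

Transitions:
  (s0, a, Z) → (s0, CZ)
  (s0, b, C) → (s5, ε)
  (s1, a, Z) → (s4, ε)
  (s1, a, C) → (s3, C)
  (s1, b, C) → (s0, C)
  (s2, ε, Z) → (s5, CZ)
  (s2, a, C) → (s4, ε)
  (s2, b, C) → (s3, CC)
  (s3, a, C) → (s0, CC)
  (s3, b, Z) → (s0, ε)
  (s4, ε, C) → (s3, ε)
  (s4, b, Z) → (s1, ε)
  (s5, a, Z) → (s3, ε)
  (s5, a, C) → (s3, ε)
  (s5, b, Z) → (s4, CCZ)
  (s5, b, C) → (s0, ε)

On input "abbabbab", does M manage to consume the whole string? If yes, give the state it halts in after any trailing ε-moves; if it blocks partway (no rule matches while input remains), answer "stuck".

(s0, abbabbab, Z) ⊢ (s0, bbabbab, CZ) ⊢ (s5, babbab, Z) ⊢ (s4, abbab, CCZ) ⊢ (s3, abbab, CZ) ⊢ (s0, bbab, CCZ) ⊢ (s5, bab, CZ) ⊢ (s0, ab, Z) ⊢ (s0, b, CZ) ⊢ (s5, ε, Z)
All input consumed; M is in state s5.

s5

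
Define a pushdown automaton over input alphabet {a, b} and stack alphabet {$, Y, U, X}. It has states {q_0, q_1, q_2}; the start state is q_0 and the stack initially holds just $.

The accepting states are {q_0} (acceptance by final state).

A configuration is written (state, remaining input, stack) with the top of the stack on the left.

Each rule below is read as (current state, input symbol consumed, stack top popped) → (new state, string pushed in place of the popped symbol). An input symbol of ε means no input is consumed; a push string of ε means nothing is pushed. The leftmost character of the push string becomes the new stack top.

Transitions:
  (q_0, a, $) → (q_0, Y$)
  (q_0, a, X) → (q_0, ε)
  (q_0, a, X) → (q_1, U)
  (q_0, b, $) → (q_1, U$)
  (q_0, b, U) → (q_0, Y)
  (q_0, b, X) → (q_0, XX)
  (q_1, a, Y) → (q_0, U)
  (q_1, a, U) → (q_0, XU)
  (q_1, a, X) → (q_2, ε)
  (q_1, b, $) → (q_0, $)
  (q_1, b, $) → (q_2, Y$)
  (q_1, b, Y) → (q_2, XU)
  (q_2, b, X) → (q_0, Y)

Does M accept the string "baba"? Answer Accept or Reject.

One accepting computation: (q_0, baba, $) ⊢ (q_1, aba, U$) ⊢ (q_0, ba, XU$) ⊢ (q_0, a, XXU$) ⊢ (q_0, ε, XU$)
All input consumed and state q_0 ∈ F.

Accept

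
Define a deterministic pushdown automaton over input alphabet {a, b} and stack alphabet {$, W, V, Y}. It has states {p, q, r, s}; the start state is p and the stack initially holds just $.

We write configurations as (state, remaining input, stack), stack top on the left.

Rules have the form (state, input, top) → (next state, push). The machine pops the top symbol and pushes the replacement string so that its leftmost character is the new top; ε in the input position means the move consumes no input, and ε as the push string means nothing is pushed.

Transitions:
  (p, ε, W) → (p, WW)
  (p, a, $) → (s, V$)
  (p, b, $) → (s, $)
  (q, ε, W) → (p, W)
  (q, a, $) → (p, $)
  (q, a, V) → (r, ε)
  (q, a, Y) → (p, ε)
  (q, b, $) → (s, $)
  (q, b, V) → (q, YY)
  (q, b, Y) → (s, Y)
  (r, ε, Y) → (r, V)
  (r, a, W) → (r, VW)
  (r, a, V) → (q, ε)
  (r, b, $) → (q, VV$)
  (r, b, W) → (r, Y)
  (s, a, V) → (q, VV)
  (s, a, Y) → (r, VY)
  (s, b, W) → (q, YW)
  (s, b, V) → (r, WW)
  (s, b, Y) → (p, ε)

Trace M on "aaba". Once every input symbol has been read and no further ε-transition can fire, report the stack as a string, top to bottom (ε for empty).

YV$

(p, aaba, $) ⊢ (s, aba, V$) ⊢ (q, ba, VV$) ⊢ (q, a, YYV$) ⊢ (p, ε, YV$)
All input consumed in state p with stack YV$.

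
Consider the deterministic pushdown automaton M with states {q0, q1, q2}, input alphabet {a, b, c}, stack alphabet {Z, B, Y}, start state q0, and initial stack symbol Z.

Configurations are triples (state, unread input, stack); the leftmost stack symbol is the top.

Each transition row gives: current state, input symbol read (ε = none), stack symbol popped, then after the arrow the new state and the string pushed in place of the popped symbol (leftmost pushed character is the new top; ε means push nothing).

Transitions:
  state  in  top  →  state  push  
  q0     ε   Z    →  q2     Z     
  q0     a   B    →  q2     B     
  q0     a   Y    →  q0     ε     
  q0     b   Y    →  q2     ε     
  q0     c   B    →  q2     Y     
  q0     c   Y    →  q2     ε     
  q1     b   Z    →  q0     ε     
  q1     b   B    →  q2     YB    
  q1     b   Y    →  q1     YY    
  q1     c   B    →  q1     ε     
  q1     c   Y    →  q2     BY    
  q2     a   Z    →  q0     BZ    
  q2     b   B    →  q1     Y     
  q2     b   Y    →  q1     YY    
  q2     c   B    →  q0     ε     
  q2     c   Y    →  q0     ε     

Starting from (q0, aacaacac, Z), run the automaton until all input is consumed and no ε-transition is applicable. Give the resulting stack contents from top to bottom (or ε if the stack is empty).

(q0, aacaacac, Z)
  ε-move, top Z: go to q2, push Z → (q2, aacaacac, Z)
  read a, top Z: go to q0, push BZ → (q0, acaacac, BZ)
  read a, top B: go to q2, push B → (q2, caacac, BZ)
  read c, top B: go to q0, push ε → (q0, aacac, Z)
  ε-move, top Z: go to q2, push Z → (q2, aacac, Z)
  read a, top Z: go to q0, push BZ → (q0, acac, BZ)
  read a, top B: go to q2, push B → (q2, cac, BZ)
  read c, top B: go to q0, push ε → (q0, ac, Z)
  ε-move, top Z: go to q2, push Z → (q2, ac, Z)
  read a, top Z: go to q0, push BZ → (q0, c, BZ)
  read c, top B: go to q2, push Y → (q2, ε, YZ)
All input consumed in state q2 with stack YZ.

YZ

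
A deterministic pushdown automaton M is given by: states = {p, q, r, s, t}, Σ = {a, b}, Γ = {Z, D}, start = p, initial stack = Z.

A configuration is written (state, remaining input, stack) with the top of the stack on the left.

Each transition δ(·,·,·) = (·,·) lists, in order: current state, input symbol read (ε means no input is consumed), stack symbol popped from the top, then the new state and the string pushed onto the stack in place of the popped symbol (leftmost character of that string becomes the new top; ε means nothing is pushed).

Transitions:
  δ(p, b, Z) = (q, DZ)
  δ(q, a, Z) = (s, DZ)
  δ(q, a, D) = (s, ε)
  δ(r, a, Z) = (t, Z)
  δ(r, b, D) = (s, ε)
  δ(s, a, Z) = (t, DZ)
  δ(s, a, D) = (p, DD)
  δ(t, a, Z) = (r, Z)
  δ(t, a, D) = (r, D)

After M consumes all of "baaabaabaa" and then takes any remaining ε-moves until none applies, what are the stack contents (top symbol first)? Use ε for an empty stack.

(p, baaabaabaa, Z)
  read b, top Z: go to q, push DZ → (q, aaabaabaa, DZ)
  read a, top D: go to s, push ε → (s, aabaabaa, Z)
  read a, top Z: go to t, push DZ → (t, abaabaa, DZ)
  read a, top D: go to r, push D → (r, baabaa, DZ)
  read b, top D: go to s, push ε → (s, aabaa, Z)
  read a, top Z: go to t, push DZ → (t, abaa, DZ)
  read a, top D: go to r, push D → (r, baa, DZ)
  read b, top D: go to s, push ε → (s, aa, Z)
  read a, top Z: go to t, push DZ → (t, a, DZ)
  read a, top D: go to r, push D → (r, ε, DZ)
All input consumed in state r with stack DZ.

DZ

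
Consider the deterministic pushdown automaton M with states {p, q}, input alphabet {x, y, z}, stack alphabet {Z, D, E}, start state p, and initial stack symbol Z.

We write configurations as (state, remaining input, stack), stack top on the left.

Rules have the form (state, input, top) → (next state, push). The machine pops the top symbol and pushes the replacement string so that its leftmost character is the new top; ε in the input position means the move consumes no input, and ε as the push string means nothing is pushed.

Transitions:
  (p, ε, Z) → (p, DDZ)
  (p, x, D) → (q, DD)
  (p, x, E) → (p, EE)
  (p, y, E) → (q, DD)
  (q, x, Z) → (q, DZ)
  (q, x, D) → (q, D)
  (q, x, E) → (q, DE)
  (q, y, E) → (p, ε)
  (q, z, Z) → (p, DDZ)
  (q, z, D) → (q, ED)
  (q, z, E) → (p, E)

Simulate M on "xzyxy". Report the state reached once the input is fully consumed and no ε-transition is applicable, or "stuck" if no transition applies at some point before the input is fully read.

(p, xzyxy, Z) ⊢ (p, xzyxy, DDZ) ⊢ (q, zyxy, DDDZ) ⊢ (q, yxy, EDDDZ) ⊢ (p, xy, DDDZ) ⊢ (q, y, DDDDZ)
No transition for (q, y, top D); M blocks with input y remaining.

stuck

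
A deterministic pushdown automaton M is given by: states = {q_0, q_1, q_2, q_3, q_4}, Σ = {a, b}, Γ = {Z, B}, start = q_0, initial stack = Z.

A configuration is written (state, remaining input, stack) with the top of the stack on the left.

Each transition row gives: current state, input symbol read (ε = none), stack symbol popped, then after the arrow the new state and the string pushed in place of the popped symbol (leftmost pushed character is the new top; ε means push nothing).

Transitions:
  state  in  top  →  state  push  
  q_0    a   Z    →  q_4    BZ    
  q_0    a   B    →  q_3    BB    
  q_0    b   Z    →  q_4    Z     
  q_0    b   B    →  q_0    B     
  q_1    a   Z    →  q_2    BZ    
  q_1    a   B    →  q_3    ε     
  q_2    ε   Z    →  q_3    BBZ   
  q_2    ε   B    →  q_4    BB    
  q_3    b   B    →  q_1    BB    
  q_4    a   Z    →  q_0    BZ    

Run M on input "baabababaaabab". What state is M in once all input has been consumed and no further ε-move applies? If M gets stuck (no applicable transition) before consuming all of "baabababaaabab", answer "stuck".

stuck

(q_0, baabababaaabab, Z)
  read b, top Z: go to q_4, push Z → (q_4, aabababaaabab, Z)
  read a, top Z: go to q_0, push BZ → (q_0, abababaaabab, BZ)
  read a, top B: go to q_3, push BB → (q_3, bababaaabab, BBZ)
  read b, top B: go to q_1, push BB → (q_1, ababaaabab, BBBZ)
  read a, top B: go to q_3, push ε → (q_3, babaaabab, BBZ)
  read b, top B: go to q_1, push BB → (q_1, abaaabab, BBBZ)
  read a, top B: go to q_3, push ε → (q_3, baaabab, BBZ)
  read b, top B: go to q_1, push BB → (q_1, aaabab, BBBZ)
  read a, top B: go to q_3, push ε → (q_3, aabab, BBZ)
No transition for (q_3, a, top B); M blocks with input aabab remaining.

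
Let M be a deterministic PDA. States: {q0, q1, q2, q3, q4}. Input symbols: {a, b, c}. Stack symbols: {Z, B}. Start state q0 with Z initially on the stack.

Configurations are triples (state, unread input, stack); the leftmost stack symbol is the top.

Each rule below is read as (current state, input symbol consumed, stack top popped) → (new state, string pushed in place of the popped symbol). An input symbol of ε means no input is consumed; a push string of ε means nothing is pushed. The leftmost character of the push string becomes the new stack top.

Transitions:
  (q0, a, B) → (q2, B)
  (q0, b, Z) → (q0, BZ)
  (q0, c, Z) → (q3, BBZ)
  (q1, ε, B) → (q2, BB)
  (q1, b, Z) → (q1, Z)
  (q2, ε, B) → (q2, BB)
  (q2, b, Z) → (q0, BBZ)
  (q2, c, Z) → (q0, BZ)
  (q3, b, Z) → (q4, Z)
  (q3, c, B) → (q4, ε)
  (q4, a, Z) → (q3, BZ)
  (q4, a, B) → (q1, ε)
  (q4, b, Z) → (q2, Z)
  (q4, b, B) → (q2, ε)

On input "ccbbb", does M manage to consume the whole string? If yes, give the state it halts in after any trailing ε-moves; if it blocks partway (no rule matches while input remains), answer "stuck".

(q0, ccbbb, Z) ⊢ (q3, cbbb, BBZ) ⊢ (q4, bbb, BZ) ⊢ (q2, bb, Z) ⊢ (q0, b, BBZ)
No transition for (q0, b, top B); M blocks with input b remaining.

stuck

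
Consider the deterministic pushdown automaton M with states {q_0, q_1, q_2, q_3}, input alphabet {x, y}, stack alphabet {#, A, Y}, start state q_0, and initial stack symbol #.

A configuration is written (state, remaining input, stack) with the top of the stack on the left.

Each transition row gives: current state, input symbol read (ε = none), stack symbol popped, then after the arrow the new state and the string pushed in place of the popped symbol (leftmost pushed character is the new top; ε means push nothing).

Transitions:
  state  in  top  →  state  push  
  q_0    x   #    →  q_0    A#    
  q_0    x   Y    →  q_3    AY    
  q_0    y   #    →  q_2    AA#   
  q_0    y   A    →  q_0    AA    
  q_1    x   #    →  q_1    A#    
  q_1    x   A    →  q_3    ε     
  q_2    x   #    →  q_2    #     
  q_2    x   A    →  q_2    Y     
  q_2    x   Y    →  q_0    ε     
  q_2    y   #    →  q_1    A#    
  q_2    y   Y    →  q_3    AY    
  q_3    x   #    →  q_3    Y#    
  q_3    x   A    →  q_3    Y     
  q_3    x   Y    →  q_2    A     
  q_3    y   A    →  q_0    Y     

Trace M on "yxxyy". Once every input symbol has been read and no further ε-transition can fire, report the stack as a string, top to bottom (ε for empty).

(q_0, yxxyy, #)
  read y, top #: go to q_2, push AA# → (q_2, xxyy, AA#)
  read x, top A: go to q_2, push Y → (q_2, xyy, YA#)
  read x, top Y: go to q_0, push ε → (q_0, yy, A#)
  read y, top A: go to q_0, push AA → (q_0, y, AA#)
  read y, top A: go to q_0, push AA → (q_0, ε, AAA#)
All input consumed in state q_0 with stack AAA#.

AAA#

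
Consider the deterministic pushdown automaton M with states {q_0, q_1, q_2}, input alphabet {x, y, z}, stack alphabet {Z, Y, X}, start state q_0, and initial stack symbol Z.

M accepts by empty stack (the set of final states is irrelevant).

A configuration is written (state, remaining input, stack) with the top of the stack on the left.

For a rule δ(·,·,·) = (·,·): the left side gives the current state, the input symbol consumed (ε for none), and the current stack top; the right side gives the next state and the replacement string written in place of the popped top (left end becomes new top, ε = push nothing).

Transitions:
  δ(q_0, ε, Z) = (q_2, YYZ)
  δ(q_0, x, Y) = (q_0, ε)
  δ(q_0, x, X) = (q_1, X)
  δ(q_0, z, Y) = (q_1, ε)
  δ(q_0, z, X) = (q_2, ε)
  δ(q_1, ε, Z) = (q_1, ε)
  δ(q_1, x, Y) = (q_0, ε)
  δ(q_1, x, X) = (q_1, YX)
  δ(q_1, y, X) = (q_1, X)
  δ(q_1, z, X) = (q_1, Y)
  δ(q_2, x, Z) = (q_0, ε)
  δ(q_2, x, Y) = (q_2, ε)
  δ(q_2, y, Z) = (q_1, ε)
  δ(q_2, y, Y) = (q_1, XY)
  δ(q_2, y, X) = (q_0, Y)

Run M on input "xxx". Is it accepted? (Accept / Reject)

Accept

(q_0, xxx, Z) ⊢ (q_2, xxx, YYZ) ⊢ (q_2, xx, YZ) ⊢ (q_2, x, Z) ⊢ (q_0, ε, ε)
All input consumed and the stack is empty.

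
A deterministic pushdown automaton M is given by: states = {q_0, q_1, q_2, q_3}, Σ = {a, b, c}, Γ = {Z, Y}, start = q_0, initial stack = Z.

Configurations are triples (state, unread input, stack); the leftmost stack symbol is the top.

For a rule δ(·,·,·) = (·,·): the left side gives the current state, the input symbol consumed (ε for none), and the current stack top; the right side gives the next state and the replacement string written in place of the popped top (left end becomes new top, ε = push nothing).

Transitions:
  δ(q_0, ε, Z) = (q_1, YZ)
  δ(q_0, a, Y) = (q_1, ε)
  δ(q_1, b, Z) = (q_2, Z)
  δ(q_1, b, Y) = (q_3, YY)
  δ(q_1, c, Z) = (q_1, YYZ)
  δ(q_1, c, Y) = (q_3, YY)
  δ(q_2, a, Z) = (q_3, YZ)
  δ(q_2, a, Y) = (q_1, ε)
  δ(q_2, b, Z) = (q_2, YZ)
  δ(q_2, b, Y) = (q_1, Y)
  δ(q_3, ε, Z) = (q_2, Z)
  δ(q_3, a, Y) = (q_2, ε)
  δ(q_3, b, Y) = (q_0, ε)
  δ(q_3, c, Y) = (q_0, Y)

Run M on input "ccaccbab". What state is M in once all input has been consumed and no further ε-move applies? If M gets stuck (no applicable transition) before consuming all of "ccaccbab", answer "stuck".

stuck

(q_0, ccaccbab, Z)
  ε-move, top Z: go to q_1, push YZ → (q_1, ccaccbab, YZ)
  read c, top Y: go to q_3, push YY → (q_3, caccbab, YYZ)
  read c, top Y: go to q_0, push Y → (q_0, accbab, YYZ)
  read a, top Y: go to q_1, push ε → (q_1, ccbab, YZ)
  read c, top Y: go to q_3, push YY → (q_3, cbab, YYZ)
  read c, top Y: go to q_0, push Y → (q_0, bab, YYZ)
No transition for (q_0, b, top Y); M blocks with input bab remaining.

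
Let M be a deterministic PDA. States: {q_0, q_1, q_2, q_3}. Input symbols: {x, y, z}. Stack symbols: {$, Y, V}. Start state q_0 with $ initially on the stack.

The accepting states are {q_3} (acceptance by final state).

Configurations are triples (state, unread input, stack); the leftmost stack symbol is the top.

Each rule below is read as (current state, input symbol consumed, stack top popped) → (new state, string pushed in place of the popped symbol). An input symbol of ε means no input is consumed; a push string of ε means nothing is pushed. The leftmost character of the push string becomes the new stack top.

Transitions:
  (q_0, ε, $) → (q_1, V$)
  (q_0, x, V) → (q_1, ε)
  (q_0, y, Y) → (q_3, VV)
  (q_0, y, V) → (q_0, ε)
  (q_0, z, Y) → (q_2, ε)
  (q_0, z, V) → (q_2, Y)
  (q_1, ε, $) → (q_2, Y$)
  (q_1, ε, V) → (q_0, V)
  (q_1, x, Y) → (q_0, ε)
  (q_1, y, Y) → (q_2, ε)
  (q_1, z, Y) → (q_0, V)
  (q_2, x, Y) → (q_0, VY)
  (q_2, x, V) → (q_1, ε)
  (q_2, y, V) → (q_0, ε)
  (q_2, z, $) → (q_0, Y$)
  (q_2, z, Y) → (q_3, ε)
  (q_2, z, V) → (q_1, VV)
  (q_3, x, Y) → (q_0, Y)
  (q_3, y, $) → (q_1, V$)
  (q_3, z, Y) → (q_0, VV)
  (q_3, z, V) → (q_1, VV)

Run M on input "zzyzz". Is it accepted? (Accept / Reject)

(q_0, zzyzz, $)
  ε-move, top $: go to q_1, push V$ → (q_1, zzyzz, V$)
  ε-move, top V: go to q_0, push V → (q_0, zzyzz, V$)
  read z, top V: go to q_2, push Y → (q_2, zyzz, Y$)
  read z, top Y: go to q_3, push ε → (q_3, yzz, $)
  read y, top $: go to q_1, push V$ → (q_1, zz, V$)
  ε-move, top V: go to q_0, push V → (q_0, zz, V$)
  read z, top V: go to q_2, push Y → (q_2, z, Y$)
  read z, top Y: go to q_3, push ε → (q_3, ε, $)
All input consumed; state q_3 ∈ F.

Accept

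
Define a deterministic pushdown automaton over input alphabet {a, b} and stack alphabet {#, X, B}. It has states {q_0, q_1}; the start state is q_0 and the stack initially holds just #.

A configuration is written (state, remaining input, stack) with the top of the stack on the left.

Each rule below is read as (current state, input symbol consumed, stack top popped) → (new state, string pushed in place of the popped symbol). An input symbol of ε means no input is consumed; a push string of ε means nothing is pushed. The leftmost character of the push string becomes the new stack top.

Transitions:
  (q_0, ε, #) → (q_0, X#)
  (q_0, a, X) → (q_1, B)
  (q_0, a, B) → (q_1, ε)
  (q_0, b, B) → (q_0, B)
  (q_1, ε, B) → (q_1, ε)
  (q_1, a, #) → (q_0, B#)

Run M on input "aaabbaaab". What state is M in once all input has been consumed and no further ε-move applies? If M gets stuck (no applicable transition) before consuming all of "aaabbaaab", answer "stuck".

stuck

(q_0, aaabbaaab, #)
  ε-move, top #: go to q_0, push X# → (q_0, aaabbaaab, X#)
  read a, top X: go to q_1, push B → (q_1, aabbaaab, B#)
  ε-move, top B: go to q_1, push ε → (q_1, aabbaaab, #)
  read a, top #: go to q_0, push B# → (q_0, abbaaab, B#)
  read a, top B: go to q_1, push ε → (q_1, bbaaab, #)
No transition for (q_1, b, top #); M blocks with input bbaaab remaining.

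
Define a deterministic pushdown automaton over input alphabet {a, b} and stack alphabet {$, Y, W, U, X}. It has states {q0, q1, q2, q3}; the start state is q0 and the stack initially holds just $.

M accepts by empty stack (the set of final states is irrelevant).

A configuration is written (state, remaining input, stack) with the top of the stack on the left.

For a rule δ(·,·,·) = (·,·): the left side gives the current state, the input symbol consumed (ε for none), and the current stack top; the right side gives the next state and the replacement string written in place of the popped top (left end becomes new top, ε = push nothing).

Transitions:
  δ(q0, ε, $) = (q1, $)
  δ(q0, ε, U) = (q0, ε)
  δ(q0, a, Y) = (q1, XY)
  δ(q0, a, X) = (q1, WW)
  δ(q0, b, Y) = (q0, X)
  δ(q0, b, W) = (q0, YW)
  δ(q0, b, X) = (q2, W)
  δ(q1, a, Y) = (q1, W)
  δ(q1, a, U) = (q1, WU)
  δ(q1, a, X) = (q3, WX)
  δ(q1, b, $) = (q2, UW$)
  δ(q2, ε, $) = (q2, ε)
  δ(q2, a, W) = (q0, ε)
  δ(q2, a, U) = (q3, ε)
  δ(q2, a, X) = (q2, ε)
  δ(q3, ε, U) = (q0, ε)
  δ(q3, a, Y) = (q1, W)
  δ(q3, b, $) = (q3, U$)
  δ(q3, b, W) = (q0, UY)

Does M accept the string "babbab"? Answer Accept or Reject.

Reject

(q0, babbab, $)
  ε-move, top $: go to q1, push $ → (q1, babbab, $)
  read b, top $: go to q2, push UW$ → (q2, abbab, UW$)
  read a, top U: go to q3, push ε → (q3, bbab, W$)
  read b, top W: go to q0, push UY → (q0, bab, UY$)
  ε-move, top U: go to q0, push ε → (q0, bab, Y$)
  read b, top Y: go to q0, push X → (q0, ab, X$)
  read a, top X: go to q1, push WW → (q1, b, WW$)
No transition applies at (q1, b, WW$); input not fully consumed.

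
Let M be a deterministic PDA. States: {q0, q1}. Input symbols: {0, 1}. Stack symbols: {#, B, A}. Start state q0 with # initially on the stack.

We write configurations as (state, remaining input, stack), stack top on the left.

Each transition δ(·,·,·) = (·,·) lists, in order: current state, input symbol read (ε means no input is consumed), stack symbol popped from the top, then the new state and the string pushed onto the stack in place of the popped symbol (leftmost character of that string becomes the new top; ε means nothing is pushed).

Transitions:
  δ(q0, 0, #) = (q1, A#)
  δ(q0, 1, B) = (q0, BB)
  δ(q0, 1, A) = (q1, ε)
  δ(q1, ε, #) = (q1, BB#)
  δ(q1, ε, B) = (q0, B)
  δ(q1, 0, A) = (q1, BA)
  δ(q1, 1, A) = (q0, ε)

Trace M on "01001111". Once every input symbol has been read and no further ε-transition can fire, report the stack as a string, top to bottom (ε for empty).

BBBBBA#

(q0, 01001111, #)
  read 0, top #: go to q1, push A# → (q1, 1001111, A#)
  read 1, top A: go to q0, push ε → (q0, 001111, #)
  read 0, top #: go to q1, push A# → (q1, 01111, A#)
  read 0, top A: go to q1, push BA → (q1, 1111, BA#)
  ε-move, top B: go to q0, push B → (q0, 1111, BA#)
  read 1, top B: go to q0, push BB → (q0, 111, BBA#)
  read 1, top B: go to q0, push BB → (q0, 11, BBBA#)
  read 1, top B: go to q0, push BB → (q0, 1, BBBBA#)
  read 1, top B: go to q0, push BB → (q0, ε, BBBBBA#)
All input consumed in state q0 with stack BBBBBA#.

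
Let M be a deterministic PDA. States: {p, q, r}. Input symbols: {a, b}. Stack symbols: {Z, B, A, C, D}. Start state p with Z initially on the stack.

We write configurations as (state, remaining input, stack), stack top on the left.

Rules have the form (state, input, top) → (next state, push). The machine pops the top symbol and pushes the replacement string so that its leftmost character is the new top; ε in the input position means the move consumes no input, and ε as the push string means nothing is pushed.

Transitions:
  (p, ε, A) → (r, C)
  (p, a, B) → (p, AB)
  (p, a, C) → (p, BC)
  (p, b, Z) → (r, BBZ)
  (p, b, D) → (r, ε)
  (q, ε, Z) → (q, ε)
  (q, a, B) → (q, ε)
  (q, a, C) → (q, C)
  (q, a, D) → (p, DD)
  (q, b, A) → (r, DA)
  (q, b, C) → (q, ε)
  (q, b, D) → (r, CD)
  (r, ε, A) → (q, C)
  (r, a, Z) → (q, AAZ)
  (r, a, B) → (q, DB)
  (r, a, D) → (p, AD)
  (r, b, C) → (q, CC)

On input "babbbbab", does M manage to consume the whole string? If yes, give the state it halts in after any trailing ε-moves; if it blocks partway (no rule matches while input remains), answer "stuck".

r

(p, babbbbab, Z)
  read b, top Z: go to r, push BBZ → (r, abbbbab, BBZ)
  read a, top B: go to q, push DB → (q, bbbbab, DBBZ)
  read b, top D: go to r, push CD → (r, bbbab, CDBBZ)
  read b, top C: go to q, push CC → (q, bbab, CCDBBZ)
  read b, top C: go to q, push ε → (q, bab, CDBBZ)
  read b, top C: go to q, push ε → (q, ab, DBBZ)
  read a, top D: go to p, push DD → (p, b, DDBBZ)
  read b, top D: go to r, push ε → (r, ε, DBBZ)
All input consumed; M is in state r.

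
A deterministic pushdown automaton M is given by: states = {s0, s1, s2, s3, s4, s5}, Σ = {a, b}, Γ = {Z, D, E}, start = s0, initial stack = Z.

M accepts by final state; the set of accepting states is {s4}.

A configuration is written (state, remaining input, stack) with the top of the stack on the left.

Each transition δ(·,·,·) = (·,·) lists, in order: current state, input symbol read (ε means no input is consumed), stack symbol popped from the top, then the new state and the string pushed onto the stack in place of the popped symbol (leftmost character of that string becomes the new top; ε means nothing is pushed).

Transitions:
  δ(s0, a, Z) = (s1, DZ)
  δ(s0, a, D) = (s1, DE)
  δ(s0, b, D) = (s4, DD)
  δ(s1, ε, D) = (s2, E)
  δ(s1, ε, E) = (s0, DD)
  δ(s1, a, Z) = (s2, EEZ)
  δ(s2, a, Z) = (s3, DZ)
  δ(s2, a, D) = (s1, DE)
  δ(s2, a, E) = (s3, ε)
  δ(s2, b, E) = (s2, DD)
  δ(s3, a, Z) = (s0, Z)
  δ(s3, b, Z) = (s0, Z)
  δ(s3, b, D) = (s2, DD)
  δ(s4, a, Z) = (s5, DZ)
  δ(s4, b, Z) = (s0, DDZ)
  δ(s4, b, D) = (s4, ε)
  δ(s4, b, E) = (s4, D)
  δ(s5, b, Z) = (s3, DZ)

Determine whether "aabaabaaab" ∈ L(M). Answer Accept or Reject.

Reject

(s0, aabaabaaab, Z)
  read a, top Z: go to s1, push DZ → (s1, abaabaaab, DZ)
  ε-move, top D: go to s2, push E → (s2, abaabaaab, EZ)
  read a, top E: go to s3, push ε → (s3, baabaaab, Z)
  read b, top Z: go to s0, push Z → (s0, aabaaab, Z)
  read a, top Z: go to s1, push DZ → (s1, abaaab, DZ)
  ε-move, top D: go to s2, push E → (s2, abaaab, EZ)
  read a, top E: go to s3, push ε → (s3, baaab, Z)
  read b, top Z: go to s0, push Z → (s0, aaab, Z)
  read a, top Z: go to s1, push DZ → (s1, aab, DZ)
  ε-move, top D: go to s2, push E → (s2, aab, EZ)
  read a, top E: go to s3, push ε → (s3, ab, Z)
  read a, top Z: go to s0, push Z → (s0, b, Z)
No transition applies at (s0, b, Z); input not fully consumed.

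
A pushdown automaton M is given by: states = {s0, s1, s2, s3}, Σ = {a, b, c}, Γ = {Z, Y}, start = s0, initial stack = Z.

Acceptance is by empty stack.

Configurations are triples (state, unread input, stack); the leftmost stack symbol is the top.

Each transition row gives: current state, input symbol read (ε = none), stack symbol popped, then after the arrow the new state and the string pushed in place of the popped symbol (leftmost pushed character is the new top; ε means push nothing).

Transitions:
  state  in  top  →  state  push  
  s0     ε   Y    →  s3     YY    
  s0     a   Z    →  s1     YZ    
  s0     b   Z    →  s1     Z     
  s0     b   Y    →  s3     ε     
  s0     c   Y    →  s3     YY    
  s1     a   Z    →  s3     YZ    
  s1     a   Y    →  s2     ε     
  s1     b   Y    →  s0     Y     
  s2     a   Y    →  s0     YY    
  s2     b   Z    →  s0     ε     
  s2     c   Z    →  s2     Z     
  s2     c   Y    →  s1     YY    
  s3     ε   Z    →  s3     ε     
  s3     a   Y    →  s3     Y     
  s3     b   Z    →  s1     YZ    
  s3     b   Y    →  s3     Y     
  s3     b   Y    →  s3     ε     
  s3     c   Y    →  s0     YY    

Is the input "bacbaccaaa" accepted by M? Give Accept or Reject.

Reject

No computation consumes all input and empties the stack.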